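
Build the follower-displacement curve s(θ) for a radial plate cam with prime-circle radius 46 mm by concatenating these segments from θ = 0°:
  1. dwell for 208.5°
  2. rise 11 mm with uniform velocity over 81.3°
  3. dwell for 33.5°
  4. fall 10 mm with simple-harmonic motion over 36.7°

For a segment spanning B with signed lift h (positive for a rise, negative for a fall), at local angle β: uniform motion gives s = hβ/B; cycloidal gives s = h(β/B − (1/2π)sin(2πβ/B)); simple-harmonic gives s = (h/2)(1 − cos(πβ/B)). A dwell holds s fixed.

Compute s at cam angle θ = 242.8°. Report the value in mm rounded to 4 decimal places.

seg 1 [0°–208.5°] dwell: s stays 0.0000
seg 2 [208.5°–289.8°] uniform, h=11: θ=242.8° here. β=34.3, B=81.3. 11·34.3/81.3 = 4.6408 → s = 4.6408

4.6408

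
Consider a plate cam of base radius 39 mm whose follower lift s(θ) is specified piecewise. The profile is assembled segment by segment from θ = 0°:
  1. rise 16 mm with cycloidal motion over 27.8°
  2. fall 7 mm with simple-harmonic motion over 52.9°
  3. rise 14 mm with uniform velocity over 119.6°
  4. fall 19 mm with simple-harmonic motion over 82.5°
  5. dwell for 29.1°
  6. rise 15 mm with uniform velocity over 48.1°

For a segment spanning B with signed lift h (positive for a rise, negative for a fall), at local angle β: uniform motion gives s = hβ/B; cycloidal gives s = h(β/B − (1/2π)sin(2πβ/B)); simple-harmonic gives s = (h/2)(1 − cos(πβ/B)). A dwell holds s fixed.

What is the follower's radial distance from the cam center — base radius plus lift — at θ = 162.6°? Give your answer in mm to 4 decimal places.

seg 1 [0°–27.8°] cycloidal, h=16: full span → s += 16 → s = 16.0000
seg 2 [27.8°–80.7°] simple-harmonic, h=-7: full span → s += -7 → s = 9.0000
seg 3 [80.7°–200.3°] uniform, h=14: θ=162.6° here. β=81.9, B=119.6. 14·81.9/119.6 = 9.5870 → s = 18.5870
radial distance = base radius + s = 39 + 18.5870 = 57.5870

57.5870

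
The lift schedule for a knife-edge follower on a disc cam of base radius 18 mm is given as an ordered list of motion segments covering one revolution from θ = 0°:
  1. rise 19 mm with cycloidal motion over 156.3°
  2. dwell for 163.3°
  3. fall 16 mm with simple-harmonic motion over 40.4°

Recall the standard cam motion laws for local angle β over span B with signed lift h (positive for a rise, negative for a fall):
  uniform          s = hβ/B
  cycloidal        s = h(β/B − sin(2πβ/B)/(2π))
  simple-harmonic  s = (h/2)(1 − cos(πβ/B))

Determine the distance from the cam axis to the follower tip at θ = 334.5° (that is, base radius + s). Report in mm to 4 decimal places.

seg 1 [0°–156.3°] cycloidal, h=19: full span → s += 19 → s = 19.0000
seg 2 [156.3°–319.6°] dwell: s stays 19.0000
seg 3 [319.6°–360°] simple-harmonic, h=-16: θ=334.5° here. β=14.9, B=40.4. -16/2·(1 − cos(π·0.3688)) = -4.7954 → s = 14.2046
radial distance = base radius + s = 18 + 14.2046 = 32.2046

32.2046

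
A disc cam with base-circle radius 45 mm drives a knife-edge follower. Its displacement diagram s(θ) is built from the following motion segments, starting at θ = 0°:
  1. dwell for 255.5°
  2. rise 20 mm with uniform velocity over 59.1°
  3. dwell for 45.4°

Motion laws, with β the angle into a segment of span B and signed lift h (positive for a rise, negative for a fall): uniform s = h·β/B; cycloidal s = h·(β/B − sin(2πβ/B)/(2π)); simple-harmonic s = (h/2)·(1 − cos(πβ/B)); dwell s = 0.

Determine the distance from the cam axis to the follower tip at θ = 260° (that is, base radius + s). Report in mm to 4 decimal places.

seg 1 [0°–255.5°] dwell: s stays 0.0000
seg 2 [255.5°–314.6°] uniform, h=20: θ=260° here. β=4.5, B=59.1. 20·4.5/59.1 = 1.5228 → s = 1.5228
radial distance = base radius + s = 45 + 1.5228 = 46.5228

46.5228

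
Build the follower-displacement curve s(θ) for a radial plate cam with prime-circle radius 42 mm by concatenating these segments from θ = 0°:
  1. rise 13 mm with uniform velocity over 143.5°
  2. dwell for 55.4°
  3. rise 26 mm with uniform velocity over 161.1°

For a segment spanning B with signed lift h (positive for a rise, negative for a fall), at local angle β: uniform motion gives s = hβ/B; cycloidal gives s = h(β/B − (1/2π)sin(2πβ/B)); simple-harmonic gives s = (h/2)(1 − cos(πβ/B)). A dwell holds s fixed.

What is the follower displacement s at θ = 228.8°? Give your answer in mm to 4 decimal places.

seg 1 [0°–143.5°] uniform, h=13: full span → s += 13 → s = 13.0000
seg 2 [143.5°–198.9°] dwell: s stays 13.0000
seg 3 [198.9°–360°] uniform, h=26: θ=228.8° here. β=29.9, B=161.1. 26·29.9/161.1 = 4.8256 → s = 17.8256

17.8256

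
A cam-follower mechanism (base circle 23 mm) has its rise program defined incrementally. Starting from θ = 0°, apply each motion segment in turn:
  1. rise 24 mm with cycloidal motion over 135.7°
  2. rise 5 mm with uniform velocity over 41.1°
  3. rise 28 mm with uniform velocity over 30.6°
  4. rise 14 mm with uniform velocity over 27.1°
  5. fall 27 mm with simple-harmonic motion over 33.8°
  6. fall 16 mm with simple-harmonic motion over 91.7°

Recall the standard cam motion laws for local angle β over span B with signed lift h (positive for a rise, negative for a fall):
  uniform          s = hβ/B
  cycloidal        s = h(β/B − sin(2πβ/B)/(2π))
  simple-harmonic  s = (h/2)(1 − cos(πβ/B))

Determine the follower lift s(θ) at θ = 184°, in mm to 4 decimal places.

seg 1 [0°–135.7°] cycloidal, h=24: full span → s += 24 → s = 24.0000
seg 2 [135.7°–176.8°] uniform, h=5: full span → s += 5 → s = 29.0000
seg 3 [176.8°–207.4°] uniform, h=28: θ=184° here. β=7.2, B=30.6. 28·7.2/30.6 = 6.5882 → s = 35.5882

35.5882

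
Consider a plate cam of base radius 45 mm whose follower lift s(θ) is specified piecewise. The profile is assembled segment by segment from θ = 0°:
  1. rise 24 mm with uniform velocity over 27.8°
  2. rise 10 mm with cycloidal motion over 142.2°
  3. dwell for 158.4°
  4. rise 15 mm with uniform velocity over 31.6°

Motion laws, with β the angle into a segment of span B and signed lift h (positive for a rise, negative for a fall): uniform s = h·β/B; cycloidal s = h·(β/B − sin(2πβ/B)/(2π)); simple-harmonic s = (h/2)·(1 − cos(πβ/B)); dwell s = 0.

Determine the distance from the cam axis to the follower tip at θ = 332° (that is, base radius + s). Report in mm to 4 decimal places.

seg 1 [0°–27.8°] uniform, h=24: full span → s += 24 → s = 24.0000
seg 2 [27.8°–170°] cycloidal, h=10: full span → s += 10 → s = 34.0000
seg 3 [170°–328.4°] dwell: s stays 34.0000
seg 4 [328.4°–360°] uniform, h=15: θ=332° here. β=3.6, B=31.6. 15·3.6/31.6 = 1.7089 → s = 35.7089
radial distance = base radius + s = 45 + 35.7089 = 80.7089

80.7089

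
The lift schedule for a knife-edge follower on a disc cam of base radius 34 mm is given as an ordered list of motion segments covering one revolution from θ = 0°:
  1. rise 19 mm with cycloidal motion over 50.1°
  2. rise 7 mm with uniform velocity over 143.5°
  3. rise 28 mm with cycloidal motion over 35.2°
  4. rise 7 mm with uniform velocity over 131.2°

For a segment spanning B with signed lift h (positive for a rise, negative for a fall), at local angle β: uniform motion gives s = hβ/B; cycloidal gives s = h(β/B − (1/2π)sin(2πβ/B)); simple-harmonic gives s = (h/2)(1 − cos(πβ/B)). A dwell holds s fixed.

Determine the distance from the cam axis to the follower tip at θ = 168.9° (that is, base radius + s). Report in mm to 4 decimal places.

seg 1 [0°–50.1°] cycloidal, h=19: full span → s += 19 → s = 19.0000
seg 2 [50.1°–193.6°] uniform, h=7: θ=168.9° here. β=118.8, B=143.5. 7·118.8/143.5 = 5.7951 → s = 24.7951
radial distance = base radius + s = 34 + 24.7951 = 58.7951

58.7951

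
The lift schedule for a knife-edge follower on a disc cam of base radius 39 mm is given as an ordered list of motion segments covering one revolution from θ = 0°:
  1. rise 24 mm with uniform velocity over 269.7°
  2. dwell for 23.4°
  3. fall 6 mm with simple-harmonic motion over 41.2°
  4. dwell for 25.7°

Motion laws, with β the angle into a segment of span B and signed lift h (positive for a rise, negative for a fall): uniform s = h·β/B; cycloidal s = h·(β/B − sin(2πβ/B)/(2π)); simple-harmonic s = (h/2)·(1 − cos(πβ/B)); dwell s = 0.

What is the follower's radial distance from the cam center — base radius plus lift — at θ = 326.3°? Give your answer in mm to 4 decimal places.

seg 1 [0°–269.7°] uniform, h=24: full span → s += 24 → s = 24.0000
seg 2 [269.7°–293.1°] dwell: s stays 24.0000
seg 3 [293.1°–334.3°] simple-harmonic, h=-6: θ=326.3° here. β=33.2, B=41.2. -6/2·(1 − cos(π·0.8058)) = -5.4589 → s = 18.5411
radial distance = base radius + s = 39 + 18.5411 = 57.5411

57.5411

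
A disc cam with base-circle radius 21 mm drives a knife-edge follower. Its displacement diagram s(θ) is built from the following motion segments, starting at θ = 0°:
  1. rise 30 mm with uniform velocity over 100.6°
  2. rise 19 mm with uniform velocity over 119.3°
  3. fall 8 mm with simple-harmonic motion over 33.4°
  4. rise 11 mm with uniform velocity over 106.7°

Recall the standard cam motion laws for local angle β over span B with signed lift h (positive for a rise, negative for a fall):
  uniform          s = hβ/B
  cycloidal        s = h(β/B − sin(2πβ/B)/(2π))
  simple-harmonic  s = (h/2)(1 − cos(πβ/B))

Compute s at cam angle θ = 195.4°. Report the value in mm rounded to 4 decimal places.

seg 1 [0°–100.6°] uniform, h=30: full span → s += 30 → s = 30.0000
seg 2 [100.6°–219.9°] uniform, h=19: θ=195.4° here. β=94.8, B=119.3. 19·94.8/119.3 = 15.0981 → s = 45.0981

45.0981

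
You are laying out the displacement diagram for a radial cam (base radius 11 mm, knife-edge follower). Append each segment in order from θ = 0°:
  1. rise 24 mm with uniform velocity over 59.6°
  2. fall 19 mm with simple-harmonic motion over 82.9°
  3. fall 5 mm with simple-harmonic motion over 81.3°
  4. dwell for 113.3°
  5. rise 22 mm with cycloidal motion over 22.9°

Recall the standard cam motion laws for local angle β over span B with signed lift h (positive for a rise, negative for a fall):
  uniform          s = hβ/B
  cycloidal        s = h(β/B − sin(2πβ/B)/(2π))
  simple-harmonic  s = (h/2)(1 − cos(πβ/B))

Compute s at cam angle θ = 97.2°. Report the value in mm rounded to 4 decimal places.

seg 1 [0°–59.6°] uniform, h=24: full span → s += 24 → s = 24.0000
seg 2 [59.6°–142.5°] simple-harmonic, h=-19: θ=97.2° here. β=37.6, B=82.9. -19/2·(1 − cos(π·0.4536)) = -8.1189 → s = 15.8811

15.8811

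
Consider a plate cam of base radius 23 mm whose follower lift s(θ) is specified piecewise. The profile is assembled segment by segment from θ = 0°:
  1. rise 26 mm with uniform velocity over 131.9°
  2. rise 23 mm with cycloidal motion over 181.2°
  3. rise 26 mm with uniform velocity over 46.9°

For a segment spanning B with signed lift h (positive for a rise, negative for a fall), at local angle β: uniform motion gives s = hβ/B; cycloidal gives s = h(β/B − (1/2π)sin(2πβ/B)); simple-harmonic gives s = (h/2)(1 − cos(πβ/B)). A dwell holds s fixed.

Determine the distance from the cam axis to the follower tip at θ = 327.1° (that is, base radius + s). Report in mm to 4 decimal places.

seg 1 [0°–131.9°] uniform, h=26: full span → s += 26 → s = 26.0000
seg 2 [131.9°–313.1°] cycloidal, h=23: full span → s += 23 → s = 49.0000
seg 3 [313.1°–360°] uniform, h=26: θ=327.1° here. β=14, B=46.9. 26·14/46.9 = 7.7612 → s = 56.7612
radial distance = base radius + s = 23 + 56.7612 = 79.7612

79.7612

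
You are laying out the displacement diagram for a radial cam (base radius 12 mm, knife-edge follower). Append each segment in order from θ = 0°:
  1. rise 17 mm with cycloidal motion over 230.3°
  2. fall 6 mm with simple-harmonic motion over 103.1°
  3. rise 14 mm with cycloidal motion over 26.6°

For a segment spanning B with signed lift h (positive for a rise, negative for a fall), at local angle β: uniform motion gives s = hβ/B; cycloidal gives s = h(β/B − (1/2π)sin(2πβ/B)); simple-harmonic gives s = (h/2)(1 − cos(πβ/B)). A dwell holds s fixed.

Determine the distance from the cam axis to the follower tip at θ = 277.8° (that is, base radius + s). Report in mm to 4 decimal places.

seg 1 [0°–230.3°] cycloidal, h=17: full span → s += 17 → s = 17.0000
seg 2 [230.3°–333.4°] simple-harmonic, h=-6: θ=277.8° here. β=47.5, B=103.1. -6/2·(1 − cos(π·0.4607)) = -2.6307 → s = 14.3693
radial distance = base radius + s = 12 + 14.3693 = 26.3693

26.3693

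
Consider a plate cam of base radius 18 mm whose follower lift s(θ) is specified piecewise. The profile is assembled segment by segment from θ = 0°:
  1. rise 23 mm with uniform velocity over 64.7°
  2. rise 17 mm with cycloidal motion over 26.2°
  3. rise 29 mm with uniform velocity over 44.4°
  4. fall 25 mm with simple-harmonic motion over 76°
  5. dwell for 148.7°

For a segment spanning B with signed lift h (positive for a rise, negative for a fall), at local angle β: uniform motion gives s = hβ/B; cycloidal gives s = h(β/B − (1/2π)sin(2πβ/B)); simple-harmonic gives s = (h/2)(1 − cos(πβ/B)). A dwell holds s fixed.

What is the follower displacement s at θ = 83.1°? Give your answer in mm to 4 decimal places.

seg 1 [0°–64.7°] uniform, h=23: full span → s += 23 → s = 23.0000
seg 2 [64.7°–90.9°] cycloidal, h=17: θ=83.1° here. β=18.4, B=26.2. 17·(0.7023 − sin(2π·0.7023)/(2π)) = 14.5239 → s = 37.5239

37.5239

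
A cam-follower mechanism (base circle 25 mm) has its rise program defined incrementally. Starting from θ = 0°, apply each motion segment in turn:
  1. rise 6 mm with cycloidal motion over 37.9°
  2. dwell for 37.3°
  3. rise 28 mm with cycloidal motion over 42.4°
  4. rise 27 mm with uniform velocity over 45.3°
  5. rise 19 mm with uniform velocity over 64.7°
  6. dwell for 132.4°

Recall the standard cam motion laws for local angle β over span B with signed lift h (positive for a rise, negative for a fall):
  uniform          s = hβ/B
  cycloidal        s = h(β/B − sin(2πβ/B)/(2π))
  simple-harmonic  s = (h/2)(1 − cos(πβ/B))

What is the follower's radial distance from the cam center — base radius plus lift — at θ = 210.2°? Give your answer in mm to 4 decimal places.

seg 1 [0°–37.9°] cycloidal, h=6: full span → s += 6 → s = 6.0000
seg 2 [37.9°–75.2°] dwell: s stays 6.0000
seg 3 [75.2°–117.6°] cycloidal, h=28: full span → s += 28 → s = 34.0000
seg 4 [117.6°–162.9°] uniform, h=27: full span → s += 27 → s = 61.0000
seg 5 [162.9°–227.6°] uniform, h=19: θ=210.2° here. β=47.3, B=64.7. 19·47.3/64.7 = 13.8903 → s = 74.8903
radial distance = base radius + s = 25 + 74.8903 = 99.8903

99.8903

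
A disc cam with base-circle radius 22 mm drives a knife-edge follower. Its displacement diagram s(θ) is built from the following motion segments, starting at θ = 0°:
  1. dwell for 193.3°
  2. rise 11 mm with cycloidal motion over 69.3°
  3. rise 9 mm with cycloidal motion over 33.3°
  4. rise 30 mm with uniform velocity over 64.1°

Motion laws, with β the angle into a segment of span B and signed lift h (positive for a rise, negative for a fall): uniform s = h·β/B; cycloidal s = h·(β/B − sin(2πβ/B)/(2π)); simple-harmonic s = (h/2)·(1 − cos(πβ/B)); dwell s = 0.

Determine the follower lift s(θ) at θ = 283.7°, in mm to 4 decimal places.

seg 1 [0°–193.3°] dwell: s stays 0.0000
seg 2 [193.3°–262.6°] cycloidal, h=11: full span → s += 11 → s = 11.0000
seg 3 [262.6°–295.9°] cycloidal, h=9: θ=283.7° here. β=21.1, B=33.3. 9·(0.6336 − sin(2π·0.6336)/(2π)) = 6.7690 → s = 17.7690

17.7690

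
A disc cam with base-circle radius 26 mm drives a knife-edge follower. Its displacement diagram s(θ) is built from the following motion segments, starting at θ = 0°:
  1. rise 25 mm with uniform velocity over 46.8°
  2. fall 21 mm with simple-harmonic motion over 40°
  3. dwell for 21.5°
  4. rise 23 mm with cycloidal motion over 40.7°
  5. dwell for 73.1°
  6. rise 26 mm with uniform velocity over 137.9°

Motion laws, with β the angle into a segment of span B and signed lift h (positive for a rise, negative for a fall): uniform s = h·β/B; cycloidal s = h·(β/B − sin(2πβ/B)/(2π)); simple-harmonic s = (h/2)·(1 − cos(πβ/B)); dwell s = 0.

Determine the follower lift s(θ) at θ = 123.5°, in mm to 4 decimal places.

seg 1 [0°–46.8°] uniform, h=25: full span → s += 25 → s = 25.0000
seg 2 [46.8°–86.8°] simple-harmonic, h=-21: full span → s += -21 → s = 4.0000
seg 3 [86.8°–108.3°] dwell: s stays 4.0000
seg 4 [108.3°–149°] cycloidal, h=23: θ=123.5° here. β=15.2, B=40.7. 23·(0.3735 − sin(2π·0.3735)/(2π)) = 5.9764 → s = 9.9764

9.9764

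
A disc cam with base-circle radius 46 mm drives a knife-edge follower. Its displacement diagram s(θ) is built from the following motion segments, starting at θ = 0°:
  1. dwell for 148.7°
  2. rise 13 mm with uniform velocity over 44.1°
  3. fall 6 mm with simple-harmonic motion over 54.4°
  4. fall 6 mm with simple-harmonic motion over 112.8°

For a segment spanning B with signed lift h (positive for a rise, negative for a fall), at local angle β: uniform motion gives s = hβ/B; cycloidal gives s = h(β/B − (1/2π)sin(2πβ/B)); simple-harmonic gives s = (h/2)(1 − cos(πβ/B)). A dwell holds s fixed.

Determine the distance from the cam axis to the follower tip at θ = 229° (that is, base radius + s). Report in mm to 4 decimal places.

seg 1 [0°–148.7°] dwell: s stays 0.0000
seg 2 [148.7°–192.8°] uniform, h=13: full span → s += 13 → s = 13.0000
seg 3 [192.8°–247.2°] simple-harmonic, h=-6: θ=229° here. β=36.2, B=54.4. -6/2·(1 − cos(π·0.6654)) = -4.4900 → s = 8.5100
radial distance = base radius + s = 46 + 8.5100 = 54.5100

54.5100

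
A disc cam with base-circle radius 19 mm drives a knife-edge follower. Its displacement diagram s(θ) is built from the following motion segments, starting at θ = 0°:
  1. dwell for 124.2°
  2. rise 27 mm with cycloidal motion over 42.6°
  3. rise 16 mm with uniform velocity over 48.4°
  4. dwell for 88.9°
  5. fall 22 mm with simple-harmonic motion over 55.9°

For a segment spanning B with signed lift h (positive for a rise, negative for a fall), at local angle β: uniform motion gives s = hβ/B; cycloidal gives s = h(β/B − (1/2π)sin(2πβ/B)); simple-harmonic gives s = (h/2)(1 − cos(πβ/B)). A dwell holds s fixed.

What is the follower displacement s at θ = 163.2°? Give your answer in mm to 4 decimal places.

seg 1 [0°–124.2°] dwell: s stays 0.0000
seg 2 [124.2°–166.8°] cycloidal, h=27: θ=163.2° here. β=39, B=42.6. 27·(0.9155 − sin(2π·0.9155)/(2π)) = 26.8943 → s = 26.8943

26.8943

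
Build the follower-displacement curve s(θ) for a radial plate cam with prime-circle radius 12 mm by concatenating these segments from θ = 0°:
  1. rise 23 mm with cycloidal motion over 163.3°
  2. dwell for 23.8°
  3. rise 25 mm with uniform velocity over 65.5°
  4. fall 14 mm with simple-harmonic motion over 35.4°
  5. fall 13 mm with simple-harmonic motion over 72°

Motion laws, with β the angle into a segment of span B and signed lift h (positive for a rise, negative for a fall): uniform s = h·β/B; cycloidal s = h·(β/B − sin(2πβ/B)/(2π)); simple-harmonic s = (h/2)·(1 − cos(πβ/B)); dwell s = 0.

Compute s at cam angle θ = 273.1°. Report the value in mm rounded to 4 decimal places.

seg 1 [0°–163.3°] cycloidal, h=23: full span → s += 23 → s = 23.0000
seg 2 [163.3°–187.1°] dwell: s stays 23.0000
seg 3 [187.1°–252.6°] uniform, h=25: full span → s += 25 → s = 48.0000
seg 4 [252.6°–288°] simple-harmonic, h=-14: θ=273.1° here. β=20.5, B=35.4. -14/2·(1 − cos(π·0.5791)) = -8.7216 → s = 39.2784

39.2784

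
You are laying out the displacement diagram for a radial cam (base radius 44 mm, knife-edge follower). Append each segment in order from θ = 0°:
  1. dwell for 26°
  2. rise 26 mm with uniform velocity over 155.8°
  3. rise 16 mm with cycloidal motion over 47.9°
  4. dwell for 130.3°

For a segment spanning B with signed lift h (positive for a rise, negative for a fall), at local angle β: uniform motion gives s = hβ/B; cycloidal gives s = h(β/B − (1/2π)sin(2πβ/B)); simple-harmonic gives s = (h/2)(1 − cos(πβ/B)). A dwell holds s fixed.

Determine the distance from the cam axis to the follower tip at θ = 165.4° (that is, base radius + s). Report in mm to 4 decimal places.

seg 1 [0°–26°] dwell: s stays 0.0000
seg 2 [26°–181.8°] uniform, h=26: θ=165.4° here. β=139.4, B=155.8. 26·139.4/155.8 = 23.2632 → s = 23.2632
radial distance = base radius + s = 44 + 23.2632 = 67.2632

67.2632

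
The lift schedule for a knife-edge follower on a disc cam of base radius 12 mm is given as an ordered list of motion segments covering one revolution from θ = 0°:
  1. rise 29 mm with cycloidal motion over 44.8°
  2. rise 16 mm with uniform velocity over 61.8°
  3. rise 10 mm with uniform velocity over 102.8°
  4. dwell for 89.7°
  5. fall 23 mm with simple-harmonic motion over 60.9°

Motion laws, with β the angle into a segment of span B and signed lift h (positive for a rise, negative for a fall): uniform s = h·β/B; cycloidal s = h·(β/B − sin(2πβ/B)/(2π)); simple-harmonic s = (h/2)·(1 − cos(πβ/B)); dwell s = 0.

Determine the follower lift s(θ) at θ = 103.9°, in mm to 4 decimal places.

seg 1 [0°–44.8°] cycloidal, h=29: full span → s += 29 → s = 29.0000
seg 2 [44.8°–106.6°] uniform, h=16: θ=103.9° here. β=59.1, B=61.8. 16·59.1/61.8 = 15.3010 → s = 44.3010

44.3010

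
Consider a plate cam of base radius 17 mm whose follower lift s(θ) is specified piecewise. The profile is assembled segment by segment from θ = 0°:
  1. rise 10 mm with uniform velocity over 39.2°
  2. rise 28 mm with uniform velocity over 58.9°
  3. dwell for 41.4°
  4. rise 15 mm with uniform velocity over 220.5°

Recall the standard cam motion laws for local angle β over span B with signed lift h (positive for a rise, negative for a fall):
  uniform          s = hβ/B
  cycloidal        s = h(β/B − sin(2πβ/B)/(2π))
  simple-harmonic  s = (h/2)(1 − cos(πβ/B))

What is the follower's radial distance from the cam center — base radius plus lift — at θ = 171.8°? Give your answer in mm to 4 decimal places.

seg 1 [0°–39.2°] uniform, h=10: full span → s += 10 → s = 10.0000
seg 2 [39.2°–98.1°] uniform, h=28: full span → s += 28 → s = 38.0000
seg 3 [98.1°–139.5°] dwell: s stays 38.0000
seg 4 [139.5°–360°] uniform, h=15: θ=171.8° here. β=32.3, B=220.5. 15·32.3/220.5 = 2.1973 → s = 40.1973
radial distance = base radius + s = 17 + 40.1973 = 57.1973

57.1973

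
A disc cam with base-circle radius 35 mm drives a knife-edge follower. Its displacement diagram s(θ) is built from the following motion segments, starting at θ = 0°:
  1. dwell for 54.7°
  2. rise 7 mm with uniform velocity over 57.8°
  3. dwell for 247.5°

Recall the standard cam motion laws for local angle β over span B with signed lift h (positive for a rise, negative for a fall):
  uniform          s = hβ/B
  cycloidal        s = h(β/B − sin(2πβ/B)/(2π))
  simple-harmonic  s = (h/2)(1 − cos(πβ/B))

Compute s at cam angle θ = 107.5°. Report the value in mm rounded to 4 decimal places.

seg 1 [0°–54.7°] dwell: s stays 0.0000
seg 2 [54.7°–112.5°] uniform, h=7: θ=107.5° here. β=52.8, B=57.8. 7·52.8/57.8 = 6.3945 → s = 6.3945

6.3945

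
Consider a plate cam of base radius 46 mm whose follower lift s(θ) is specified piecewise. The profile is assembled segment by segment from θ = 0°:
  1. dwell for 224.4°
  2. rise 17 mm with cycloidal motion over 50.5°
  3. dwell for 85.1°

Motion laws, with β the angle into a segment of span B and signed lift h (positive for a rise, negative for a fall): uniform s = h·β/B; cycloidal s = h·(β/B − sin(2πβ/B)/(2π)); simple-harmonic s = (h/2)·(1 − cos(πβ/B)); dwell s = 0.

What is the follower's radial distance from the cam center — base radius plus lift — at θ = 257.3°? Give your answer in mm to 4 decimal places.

seg 1 [0°–224.4°] dwell: s stays 0.0000
seg 2 [224.4°–274.9°] cycloidal, h=17: θ=257.3° here. β=32.9, B=50.5. 17·(0.6515 − sin(2π·0.6515)/(2π)) = 13.2789 → s = 13.2789
radial distance = base radius + s = 46 + 13.2789 = 59.2789

59.2789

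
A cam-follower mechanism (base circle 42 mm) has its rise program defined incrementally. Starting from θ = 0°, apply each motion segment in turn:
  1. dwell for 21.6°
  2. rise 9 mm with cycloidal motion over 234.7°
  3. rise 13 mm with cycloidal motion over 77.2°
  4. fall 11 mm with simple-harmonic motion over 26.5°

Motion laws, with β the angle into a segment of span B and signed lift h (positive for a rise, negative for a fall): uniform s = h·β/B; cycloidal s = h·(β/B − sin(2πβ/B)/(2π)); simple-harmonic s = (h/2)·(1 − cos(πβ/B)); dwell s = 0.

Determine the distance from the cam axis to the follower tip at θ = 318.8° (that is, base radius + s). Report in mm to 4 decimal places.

seg 1 [0°–21.6°] dwell: s stays 0.0000
seg 2 [21.6°–256.3°] cycloidal, h=9: full span → s += 9 → s = 9.0000
seg 3 [256.3°–333.5°] cycloidal, h=13: θ=318.8° here. β=62.5, B=77.2. 13·(0.8096 − sin(2π·0.8096)/(2π)) = 12.4503 → s = 21.4503
radial distance = base radius + s = 42 + 21.4503 = 63.4503

63.4503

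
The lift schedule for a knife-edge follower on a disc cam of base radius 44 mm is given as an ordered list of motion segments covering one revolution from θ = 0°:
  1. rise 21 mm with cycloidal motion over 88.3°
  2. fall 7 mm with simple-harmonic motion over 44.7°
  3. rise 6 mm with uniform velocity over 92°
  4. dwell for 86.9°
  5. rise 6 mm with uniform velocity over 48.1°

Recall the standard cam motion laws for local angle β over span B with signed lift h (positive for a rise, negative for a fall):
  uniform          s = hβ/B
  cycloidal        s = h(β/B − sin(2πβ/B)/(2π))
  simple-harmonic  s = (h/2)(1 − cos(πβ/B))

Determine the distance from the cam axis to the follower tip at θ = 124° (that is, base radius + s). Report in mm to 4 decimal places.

seg 1 [0°–88.3°] cycloidal, h=21: full span → s += 21 → s = 21.0000
seg 2 [88.3°–133°] simple-harmonic, h=-7: θ=124° here. β=35.7, B=44.7. -7/2·(1 − cos(π·0.7987)) = -6.3229 → s = 14.6771
radial distance = base radius + s = 44 + 14.6771 = 58.6771

58.6771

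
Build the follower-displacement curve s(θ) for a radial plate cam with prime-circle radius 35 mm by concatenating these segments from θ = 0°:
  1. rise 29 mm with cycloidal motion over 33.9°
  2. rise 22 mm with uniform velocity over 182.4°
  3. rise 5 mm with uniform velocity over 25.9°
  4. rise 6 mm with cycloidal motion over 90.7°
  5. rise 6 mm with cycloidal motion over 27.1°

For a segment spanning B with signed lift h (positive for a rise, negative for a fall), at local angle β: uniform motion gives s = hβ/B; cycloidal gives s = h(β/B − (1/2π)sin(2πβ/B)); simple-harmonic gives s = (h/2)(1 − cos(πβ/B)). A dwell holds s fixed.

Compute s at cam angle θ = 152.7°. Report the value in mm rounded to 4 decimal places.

seg 1 [0°–33.9°] cycloidal, h=29: full span → s += 29 → s = 29.0000
seg 2 [33.9°–216.3°] uniform, h=22: θ=152.7° here. β=118.8, B=182.4. 22·118.8/182.4 = 14.3289 → s = 43.3289

43.3289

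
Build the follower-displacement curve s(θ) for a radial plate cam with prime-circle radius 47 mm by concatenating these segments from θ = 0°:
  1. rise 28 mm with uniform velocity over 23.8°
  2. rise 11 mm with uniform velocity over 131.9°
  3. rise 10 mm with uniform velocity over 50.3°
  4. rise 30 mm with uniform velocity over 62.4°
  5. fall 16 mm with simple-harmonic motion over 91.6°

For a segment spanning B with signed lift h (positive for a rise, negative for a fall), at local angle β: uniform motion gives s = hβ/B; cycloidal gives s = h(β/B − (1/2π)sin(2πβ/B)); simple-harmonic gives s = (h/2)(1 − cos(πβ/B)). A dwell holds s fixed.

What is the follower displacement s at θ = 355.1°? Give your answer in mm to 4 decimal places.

seg 1 [0°–23.8°] uniform, h=28: full span → s += 28 → s = 28.0000
seg 2 [23.8°–155.7°] uniform, h=11: full span → s += 11 → s = 39.0000
seg 3 [155.7°–206°] uniform, h=10: full span → s += 10 → s = 49.0000
seg 4 [206°–268.4°] uniform, h=30: full span → s += 30 → s = 79.0000
seg 5 [268.4°–360°] simple-harmonic, h=-16: θ=355.1° here. β=86.7, B=91.6. -16/2·(1 − cos(π·0.9465)) = -15.8873 → s = 63.1127

63.1127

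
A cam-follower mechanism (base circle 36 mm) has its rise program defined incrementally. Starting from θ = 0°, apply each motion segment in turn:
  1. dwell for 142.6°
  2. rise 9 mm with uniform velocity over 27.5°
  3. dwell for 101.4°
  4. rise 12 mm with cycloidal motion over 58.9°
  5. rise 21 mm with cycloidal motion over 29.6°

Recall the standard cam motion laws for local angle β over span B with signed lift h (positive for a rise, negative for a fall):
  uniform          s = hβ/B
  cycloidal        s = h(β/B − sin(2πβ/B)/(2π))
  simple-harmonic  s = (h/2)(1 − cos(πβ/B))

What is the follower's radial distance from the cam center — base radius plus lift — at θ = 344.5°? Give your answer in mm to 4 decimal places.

seg 1 [0°–142.6°] dwell: s stays 0.0000
seg 2 [142.6°–170.1°] uniform, h=9: full span → s += 9 → s = 9.0000
seg 3 [170.1°–271.5°] dwell: s stays 9.0000
seg 4 [271.5°–330.4°] cycloidal, h=12: full span → s += 12 → s = 21.0000
seg 5 [330.4°–360°] cycloidal, h=21: θ=344.5° here. β=14.1, B=29.6. 21·(0.4764 − sin(2π·0.4764)/(2π)) = 9.5086 → s = 30.5086
radial distance = base radius + s = 36 + 30.5086 = 66.5086

66.5086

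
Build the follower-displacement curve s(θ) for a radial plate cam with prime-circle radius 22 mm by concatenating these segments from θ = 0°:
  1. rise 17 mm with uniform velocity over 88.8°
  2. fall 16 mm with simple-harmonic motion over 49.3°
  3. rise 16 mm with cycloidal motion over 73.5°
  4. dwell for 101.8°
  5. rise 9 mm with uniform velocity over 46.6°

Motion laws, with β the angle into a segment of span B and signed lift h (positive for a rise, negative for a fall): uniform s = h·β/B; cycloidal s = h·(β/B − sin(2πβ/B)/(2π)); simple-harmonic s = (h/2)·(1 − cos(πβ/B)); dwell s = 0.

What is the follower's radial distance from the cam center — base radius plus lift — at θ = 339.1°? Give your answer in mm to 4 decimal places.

seg 1 [0°–88.8°] uniform, h=17: full span → s += 17 → s = 17.0000
seg 2 [88.8°–138.1°] simple-harmonic, h=-16: full span → s += -16 → s = 1.0000
seg 3 [138.1°–211.6°] cycloidal, h=16: full span → s += 16 → s = 17.0000
seg 4 [211.6°–313.4°] dwell: s stays 17.0000
seg 5 [313.4°–360°] uniform, h=9: θ=339.1° here. β=25.7, B=46.6. 9·25.7/46.6 = 4.9635 → s = 21.9635
radial distance = base radius + s = 22 + 21.9635 = 43.9635

43.9635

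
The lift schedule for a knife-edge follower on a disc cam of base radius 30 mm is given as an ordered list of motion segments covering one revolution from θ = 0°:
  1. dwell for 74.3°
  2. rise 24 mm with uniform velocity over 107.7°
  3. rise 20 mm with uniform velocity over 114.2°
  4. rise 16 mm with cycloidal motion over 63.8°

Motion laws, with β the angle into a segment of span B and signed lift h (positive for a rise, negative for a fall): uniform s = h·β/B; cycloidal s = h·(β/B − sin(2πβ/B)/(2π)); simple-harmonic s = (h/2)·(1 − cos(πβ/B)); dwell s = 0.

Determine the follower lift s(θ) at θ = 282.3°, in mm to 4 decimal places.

seg 1 [0°–74.3°] dwell: s stays 0.0000
seg 2 [74.3°–182°] uniform, h=24: full span → s += 24 → s = 24.0000
seg 3 [182°–296.2°] uniform, h=20: θ=282.3° here. β=100.3, B=114.2. 20·100.3/114.2 = 17.5657 → s = 41.5657

41.5657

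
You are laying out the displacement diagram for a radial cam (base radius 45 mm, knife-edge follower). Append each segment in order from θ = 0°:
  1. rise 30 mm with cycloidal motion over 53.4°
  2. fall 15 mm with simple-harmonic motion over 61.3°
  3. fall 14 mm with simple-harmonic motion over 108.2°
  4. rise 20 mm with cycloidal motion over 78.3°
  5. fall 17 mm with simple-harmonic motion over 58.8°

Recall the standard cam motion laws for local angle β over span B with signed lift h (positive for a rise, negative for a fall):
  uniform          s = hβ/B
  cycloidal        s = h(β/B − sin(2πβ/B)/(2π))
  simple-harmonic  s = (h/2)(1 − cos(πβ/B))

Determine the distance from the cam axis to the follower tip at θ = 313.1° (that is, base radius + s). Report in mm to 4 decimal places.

seg 1 [0°–53.4°] cycloidal, h=30: full span → s += 30 → s = 30.0000
seg 2 [53.4°–114.7°] simple-harmonic, h=-15: full span → s += -15 → s = 15.0000
seg 3 [114.7°–222.9°] simple-harmonic, h=-14: full span → s += -14 → s = 1.0000
seg 4 [222.9°–301.2°] cycloidal, h=20: full span → s += 20 → s = 21.0000
seg 5 [301.2°–360°] simple-harmonic, h=-17: θ=313.1° here. β=11.9, B=58.8. -17/2·(1 − cos(π·0.2024)) = -1.6609 → s = 19.3391
radial distance = base radius + s = 45 + 19.3391 = 64.3391

64.3391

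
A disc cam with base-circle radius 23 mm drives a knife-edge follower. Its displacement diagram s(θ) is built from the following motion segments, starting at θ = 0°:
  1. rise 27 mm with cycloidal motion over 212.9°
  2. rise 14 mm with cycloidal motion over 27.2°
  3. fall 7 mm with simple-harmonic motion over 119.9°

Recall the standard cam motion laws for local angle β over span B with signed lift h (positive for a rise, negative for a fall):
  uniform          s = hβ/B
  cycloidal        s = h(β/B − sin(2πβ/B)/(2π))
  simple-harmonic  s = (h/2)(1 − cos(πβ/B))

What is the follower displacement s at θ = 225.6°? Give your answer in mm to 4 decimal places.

seg 1 [0°–212.9°] cycloidal, h=27: full span → s += 27 → s = 27.0000
seg 2 [212.9°–240.1°] cycloidal, h=14: θ=225.6° here. β=12.7, B=27.2. 14·(0.4669 − sin(2π·0.4669)/(2π)) = 6.0769 → s = 33.0769

33.0769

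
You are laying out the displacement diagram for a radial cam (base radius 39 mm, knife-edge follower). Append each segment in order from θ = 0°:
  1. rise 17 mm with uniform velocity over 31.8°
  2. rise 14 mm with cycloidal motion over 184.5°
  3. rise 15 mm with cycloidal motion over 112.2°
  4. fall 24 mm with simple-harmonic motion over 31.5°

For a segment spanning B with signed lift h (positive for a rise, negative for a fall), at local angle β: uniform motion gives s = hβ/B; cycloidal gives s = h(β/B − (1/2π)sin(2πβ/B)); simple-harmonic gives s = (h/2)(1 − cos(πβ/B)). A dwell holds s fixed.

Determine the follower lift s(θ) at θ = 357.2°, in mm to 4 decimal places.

seg 1 [0°–31.8°] uniform, h=17: full span → s += 17 → s = 17.0000
seg 2 [31.8°–216.3°] cycloidal, h=14: full span → s += 14 → s = 31.0000
seg 3 [216.3°–328.5°] cycloidal, h=15: full span → s += 15 → s = 46.0000
seg 4 [328.5°–360°] simple-harmonic, h=-24: θ=357.2° here. β=28.7, B=31.5. -24/2·(1 − cos(π·0.9111)) = -23.5351 → s = 22.4649

22.4649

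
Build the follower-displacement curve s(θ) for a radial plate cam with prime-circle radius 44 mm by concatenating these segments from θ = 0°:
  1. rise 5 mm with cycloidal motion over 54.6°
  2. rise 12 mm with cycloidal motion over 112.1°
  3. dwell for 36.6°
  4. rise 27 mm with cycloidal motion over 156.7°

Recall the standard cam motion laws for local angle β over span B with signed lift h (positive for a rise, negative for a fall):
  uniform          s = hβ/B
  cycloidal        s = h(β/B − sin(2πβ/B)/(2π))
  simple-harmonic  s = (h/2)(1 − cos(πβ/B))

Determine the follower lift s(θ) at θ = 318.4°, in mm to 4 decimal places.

seg 1 [0°–54.6°] cycloidal, h=5: full span → s += 5 → s = 5.0000
seg 2 [54.6°–166.7°] cycloidal, h=12: full span → s += 12 → s = 17.0000
seg 3 [166.7°–203.3°] dwell: s stays 17.0000
seg 4 [203.3°–360°] cycloidal, h=27: θ=318.4° here. β=115.1, B=156.7. 27·(0.7345 − sin(2π·0.7345)/(2π)) = 24.1090 → s = 41.1090

41.1090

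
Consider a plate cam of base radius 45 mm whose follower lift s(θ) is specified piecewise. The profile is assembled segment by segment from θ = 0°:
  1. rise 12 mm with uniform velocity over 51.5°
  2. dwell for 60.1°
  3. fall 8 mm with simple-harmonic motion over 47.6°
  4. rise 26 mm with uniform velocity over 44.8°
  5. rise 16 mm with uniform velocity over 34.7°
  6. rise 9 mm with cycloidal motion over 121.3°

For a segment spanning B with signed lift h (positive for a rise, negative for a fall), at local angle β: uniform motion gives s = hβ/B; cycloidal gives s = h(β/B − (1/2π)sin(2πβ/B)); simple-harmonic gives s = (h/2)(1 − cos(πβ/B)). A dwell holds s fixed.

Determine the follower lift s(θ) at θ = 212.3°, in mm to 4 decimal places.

seg 1 [0°–51.5°] uniform, h=12: full span → s += 12 → s = 12.0000
seg 2 [51.5°–111.6°] dwell: s stays 12.0000
seg 3 [111.6°–159.2°] simple-harmonic, h=-8: full span → s += -8 → s = 4.0000
seg 4 [159.2°–204°] uniform, h=26: full span → s += 26 → s = 30.0000
seg 5 [204°–238.7°] uniform, h=16: θ=212.3° here. β=8.3, B=34.7. 16·8.3/34.7 = 3.8271 → s = 33.8271

33.8271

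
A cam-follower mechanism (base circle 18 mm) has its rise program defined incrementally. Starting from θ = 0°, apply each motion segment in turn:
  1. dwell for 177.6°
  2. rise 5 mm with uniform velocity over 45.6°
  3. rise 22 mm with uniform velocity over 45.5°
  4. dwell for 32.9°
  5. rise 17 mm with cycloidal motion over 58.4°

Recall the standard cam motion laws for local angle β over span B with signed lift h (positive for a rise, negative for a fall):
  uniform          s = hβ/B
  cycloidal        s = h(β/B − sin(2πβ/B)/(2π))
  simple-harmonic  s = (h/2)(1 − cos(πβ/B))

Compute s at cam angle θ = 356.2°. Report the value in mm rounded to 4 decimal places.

seg 1 [0°–177.6°] dwell: s stays 0.0000
seg 2 [177.6°–223.2°] uniform, h=5: full span → s += 5 → s = 5.0000
seg 3 [223.2°–268.7°] uniform, h=22: full span → s += 22 → s = 27.0000
seg 4 [268.7°–301.6°] dwell: s stays 27.0000
seg 5 [301.6°–360°] cycloidal, h=17: θ=356.2° here. β=54.6, B=58.4. 17·(0.9349 − sin(2π·0.9349)/(2π)) = 16.9694 → s = 43.9694

43.9694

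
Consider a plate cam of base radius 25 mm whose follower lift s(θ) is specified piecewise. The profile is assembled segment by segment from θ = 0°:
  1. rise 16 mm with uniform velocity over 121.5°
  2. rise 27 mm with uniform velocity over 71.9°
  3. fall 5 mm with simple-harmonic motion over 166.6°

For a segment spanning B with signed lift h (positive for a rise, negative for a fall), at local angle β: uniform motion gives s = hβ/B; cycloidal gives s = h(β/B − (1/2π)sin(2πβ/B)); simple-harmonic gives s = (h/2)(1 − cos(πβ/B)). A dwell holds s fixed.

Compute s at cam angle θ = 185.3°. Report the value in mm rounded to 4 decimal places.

seg 1 [0°–121.5°] uniform, h=16: full span → s += 16 → s = 16.0000
seg 2 [121.5°–193.4°] uniform, h=27: θ=185.3° here. β=63.8, B=71.9. 27·63.8/71.9 = 23.9583 → s = 39.9583

39.9583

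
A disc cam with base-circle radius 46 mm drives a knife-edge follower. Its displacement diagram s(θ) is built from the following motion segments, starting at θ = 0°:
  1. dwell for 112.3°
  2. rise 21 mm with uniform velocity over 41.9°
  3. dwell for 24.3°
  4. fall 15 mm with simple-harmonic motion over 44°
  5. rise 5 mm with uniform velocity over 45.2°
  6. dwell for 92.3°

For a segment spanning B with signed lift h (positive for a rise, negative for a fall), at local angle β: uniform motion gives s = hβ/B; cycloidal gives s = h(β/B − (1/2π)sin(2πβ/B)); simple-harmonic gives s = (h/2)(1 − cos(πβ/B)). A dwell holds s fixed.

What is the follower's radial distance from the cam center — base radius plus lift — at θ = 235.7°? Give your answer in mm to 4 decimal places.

seg 1 [0°–112.3°] dwell: s stays 0.0000
seg 2 [112.3°–154.2°] uniform, h=21: full span → s += 21 → s = 21.0000
seg 3 [154.2°–178.5°] dwell: s stays 21.0000
seg 4 [178.5°–222.5°] simple-harmonic, h=-15: full span → s += -15 → s = 6.0000
seg 5 [222.5°–267.7°] uniform, h=5: θ=235.7° here. β=13.2, B=45.2. 5·13.2/45.2 = 1.4602 → s = 7.4602
radial distance = base radius + s = 46 + 7.4602 = 53.4602

53.4602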